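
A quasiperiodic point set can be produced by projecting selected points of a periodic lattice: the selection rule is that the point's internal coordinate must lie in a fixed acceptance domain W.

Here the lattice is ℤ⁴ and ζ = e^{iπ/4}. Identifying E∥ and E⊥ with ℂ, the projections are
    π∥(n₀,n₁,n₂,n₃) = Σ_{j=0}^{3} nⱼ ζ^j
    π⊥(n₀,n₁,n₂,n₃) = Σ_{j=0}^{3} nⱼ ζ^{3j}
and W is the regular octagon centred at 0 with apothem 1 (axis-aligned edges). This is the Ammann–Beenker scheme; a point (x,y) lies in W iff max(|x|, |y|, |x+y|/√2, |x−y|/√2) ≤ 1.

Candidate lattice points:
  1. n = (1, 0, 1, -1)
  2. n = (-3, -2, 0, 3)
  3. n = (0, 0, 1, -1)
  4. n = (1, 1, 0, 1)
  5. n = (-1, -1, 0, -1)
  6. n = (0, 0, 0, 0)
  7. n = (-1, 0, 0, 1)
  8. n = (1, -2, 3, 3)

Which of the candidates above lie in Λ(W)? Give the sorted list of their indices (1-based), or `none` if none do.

With ζ = e^{iπ/4} the internal vectors are ζ^0,ζ^3,ζ^6,ζ^9.
candidate 1: n = (1, 0, 1, -1) → π⊥ ≈ (+0.29289, -1.70711); max(|x|,|y|,|x±y|/√2) = 1.70711 > 1 ⇒ ∉ W
candidate 2: n = (-3, -2, 0, 3) → π⊥ ≈ (+0.53553, +0.70711); max(|x|,|y|,|x±y|/√2) = 0.87868 ≤ 1 ⇒ ∈ W
candidate 3: n = (0, 0, 1, -1) → π⊥ ≈ (-0.70711, -1.70711); max(|x|,|y|,|x±y|/√2) = 1.70711 > 1 ⇒ ∉ W
candidate 4: n = (1, 1, 0, 1) → π⊥ ≈ (+1.00000, +1.41421); max(|x|,|y|,|x±y|/√2) = 1.70711 > 1 ⇒ ∉ W
candidate 5: n = (-1, -1, 0, -1) → π⊥ ≈ (-1.00000, -1.41421); max(|x|,|y|,|x±y|/√2) = 1.70711 > 1 ⇒ ∉ W
candidate 6: n = (0, 0, 0, 0) → π⊥ ≈ (+0.00000, +0.00000); max(|x|,|y|,|x±y|/√2) = 0.00000 ≤ 1 ⇒ ∈ W
candidate 7: n = (-1, 0, 0, 1) → π⊥ ≈ (-0.29289, +0.70711); max(|x|,|y|,|x±y|/√2) = 0.70711 ≤ 1 ⇒ ∈ W
candidate 8: n = (1, -2, 3, 3) → π⊥ ≈ (+4.53553, -2.29289); max(|x|,|y|,|x±y|/√2) = 4.82843 > 1 ⇒ ∉ W

2, 6, 7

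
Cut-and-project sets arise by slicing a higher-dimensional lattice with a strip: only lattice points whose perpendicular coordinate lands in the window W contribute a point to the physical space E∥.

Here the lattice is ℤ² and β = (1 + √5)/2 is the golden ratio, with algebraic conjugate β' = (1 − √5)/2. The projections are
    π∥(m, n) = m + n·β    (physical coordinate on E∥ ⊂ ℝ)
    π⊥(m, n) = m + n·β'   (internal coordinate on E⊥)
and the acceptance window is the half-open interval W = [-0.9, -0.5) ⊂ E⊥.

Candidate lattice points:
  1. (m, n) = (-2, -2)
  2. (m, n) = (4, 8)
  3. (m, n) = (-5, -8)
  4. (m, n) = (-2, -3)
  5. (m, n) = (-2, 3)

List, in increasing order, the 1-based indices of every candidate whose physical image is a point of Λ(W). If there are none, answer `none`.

β' = (1−√5)/2 ≈ -0.618034.
#1 (-2,-2): internal coord -2 + (-2)·β' = -0.763932; -0.763932 ∈ [-0.9, -0.5) → IN Λ
#2 (4,8): internal coord 4 + (8)·β' = -0.944272; -0.944272 ∉ [-0.9, -0.5) → out
#3 (-5,-8): internal coord -5 + (-8)·β' = -0.055728; -0.055728 ∉ [-0.9, -0.5) → out
#4 (-2,-3): internal coord -2 + (-3)·β' = -0.145898; -0.145898 ∉ [-0.9, -0.5) → out
#5 (-2,3): internal coord -2 + (3)·β' = -3.854102; -3.854102 ∉ [-0.9, -0.5) → out

1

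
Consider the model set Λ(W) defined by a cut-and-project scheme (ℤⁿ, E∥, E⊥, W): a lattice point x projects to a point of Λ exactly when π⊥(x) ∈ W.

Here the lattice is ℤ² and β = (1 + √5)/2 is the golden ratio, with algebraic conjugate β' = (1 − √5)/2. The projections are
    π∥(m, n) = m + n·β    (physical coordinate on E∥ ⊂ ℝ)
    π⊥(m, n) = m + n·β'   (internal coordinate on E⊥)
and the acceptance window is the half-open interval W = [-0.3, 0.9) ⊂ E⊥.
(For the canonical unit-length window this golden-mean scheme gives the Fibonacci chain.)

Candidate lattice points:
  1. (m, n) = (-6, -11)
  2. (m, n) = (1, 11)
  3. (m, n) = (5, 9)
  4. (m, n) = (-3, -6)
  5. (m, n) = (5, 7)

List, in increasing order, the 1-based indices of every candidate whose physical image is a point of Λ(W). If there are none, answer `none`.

1, 4, 5

Numerically β ≈ 1.6180 and β' = −1/β ≈ -0.6180.
#1 (-6,-11): internal coord -6 + (-11)·β' = +0.7984; +0.7984 ∈ [-0.3, 0.9) → IN Λ
#2 (1,11): internal coord 1 + (11)·β' = -5.7984; -5.7984 ∉ [-0.3, 0.9) → out
#3 (5,9): internal coord 5 + (9)·β' = -0.5623; -0.5623 ∉ [-0.3, 0.9) → out
#4 (-3,-6): internal coord -3 + (-6)·β' = +0.7082; +0.7082 ∈ [-0.3, 0.9) → IN Λ
#5 (5,7): internal coord 5 + (7)·β' = +0.6738; +0.6738 ∈ [-0.3, 0.9) → IN Λ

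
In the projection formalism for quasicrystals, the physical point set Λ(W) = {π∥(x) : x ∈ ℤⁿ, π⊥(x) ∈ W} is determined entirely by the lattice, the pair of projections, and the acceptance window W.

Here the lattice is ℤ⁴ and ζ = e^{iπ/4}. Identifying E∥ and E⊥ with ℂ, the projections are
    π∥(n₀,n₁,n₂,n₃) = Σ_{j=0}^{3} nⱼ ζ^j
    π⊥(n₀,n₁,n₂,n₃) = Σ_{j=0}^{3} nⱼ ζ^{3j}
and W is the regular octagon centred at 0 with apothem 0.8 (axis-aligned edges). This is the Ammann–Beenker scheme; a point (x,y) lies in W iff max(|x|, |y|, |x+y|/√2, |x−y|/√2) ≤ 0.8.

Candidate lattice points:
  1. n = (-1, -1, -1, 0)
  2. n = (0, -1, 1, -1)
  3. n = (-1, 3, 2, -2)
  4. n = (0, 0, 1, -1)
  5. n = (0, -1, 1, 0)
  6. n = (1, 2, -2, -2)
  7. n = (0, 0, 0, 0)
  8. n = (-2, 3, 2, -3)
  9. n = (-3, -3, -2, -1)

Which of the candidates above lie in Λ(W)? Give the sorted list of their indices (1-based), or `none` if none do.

1, 7

π⊥(n) = n₀ + n₁ζ³ + n₂ζ⁶ + n₃ζ⁹ where ζ = e^{iπ/4}.
#1 (-1, -1, -1, 0): internal (-0.29289, 0.29289); octagon support 0.41421 vs apothem 0.8 → ∈ W
#2 (0, -1, 1, -1): internal (0.00000, -2.41421); octagon support 2.41421 vs apothem 0.8 → ∉ W
#3 (-1, 3, 2, -2): internal (-4.53553, -1.29289); octagon support 4.53553 vs apothem 0.8 → ∉ W
#4 (0, 0, 1, -1): internal (-0.70711, -1.70711); octagon support 1.70711 vs apothem 0.8 → ∉ W
#5 (0, -1, 1, 0): internal (0.70711, -1.70711); octagon support 1.70711 vs apothem 0.8 → ∉ W
#6 (1, 2, -2, -2): internal (-1.82843, 2.00000); octagon support 2.70711 vs apothem 0.8 → ∉ W
#7 (0, 0, 0, 0): internal (0.00000, 0.00000); octagon support 0.00000 vs apothem 0.8 → ∈ W
#8 (-2, 3, 2, -3): internal (-6.24264, -2.00000); octagon support 6.24264 vs apothem 0.8 → ∉ W
#9 (-3, -3, -2, -1): internal (-1.58579, -0.82843); octagon support 1.70711 vs apothem 0.8 → ∉ W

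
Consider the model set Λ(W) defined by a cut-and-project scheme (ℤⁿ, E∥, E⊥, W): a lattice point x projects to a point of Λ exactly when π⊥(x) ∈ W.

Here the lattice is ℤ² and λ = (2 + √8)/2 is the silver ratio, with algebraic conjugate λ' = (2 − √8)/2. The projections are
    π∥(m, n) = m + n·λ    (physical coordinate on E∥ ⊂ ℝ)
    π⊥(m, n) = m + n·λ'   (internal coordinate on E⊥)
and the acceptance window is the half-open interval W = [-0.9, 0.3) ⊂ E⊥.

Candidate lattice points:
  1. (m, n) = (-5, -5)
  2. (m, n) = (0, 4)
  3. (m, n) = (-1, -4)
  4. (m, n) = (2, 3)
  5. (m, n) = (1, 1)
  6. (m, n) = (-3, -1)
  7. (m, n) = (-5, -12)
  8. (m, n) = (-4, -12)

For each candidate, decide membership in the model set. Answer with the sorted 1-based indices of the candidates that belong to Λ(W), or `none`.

Compute λ' = (2−√8)/2 = -0.414214, so π⊥(m,n) = m -0.414214·n.
#1 (-5,-5): internal coord -5 + (-5)·λ' = -2.928932; -2.928932 ∉ [-0.9, 0.3) → out
#2 (0,4): internal coord 0 + (4)·λ' = -1.656854; -1.656854 ∉ [-0.9, 0.3) → out
#3 (-1,-4): internal coord -1 + (-4)·λ' = +0.656854; +0.656854 ∉ [-0.9, 0.3) → out
#4 (2,3): internal coord 2 + (3)·λ' = +0.757359; +0.757359 ∉ [-0.9, 0.3) → out
#5 (1,1): internal coord 1 + (1)·λ' = +0.585786; +0.585786 ∉ [-0.9, 0.3) → out
#6 (-3,-1): internal coord -3 + (-1)·λ' = -2.585786; -2.585786 ∉ [-0.9, 0.3) → out
#7 (-5,-12): internal coord -5 + (-12)·λ' = -0.029437; -0.029437 ∈ [-0.9, 0.3) → IN Λ
#8 (-4,-12): internal coord -4 + (-12)·λ' = +0.970563; +0.970563 ∉ [-0.9, 0.3) → out

7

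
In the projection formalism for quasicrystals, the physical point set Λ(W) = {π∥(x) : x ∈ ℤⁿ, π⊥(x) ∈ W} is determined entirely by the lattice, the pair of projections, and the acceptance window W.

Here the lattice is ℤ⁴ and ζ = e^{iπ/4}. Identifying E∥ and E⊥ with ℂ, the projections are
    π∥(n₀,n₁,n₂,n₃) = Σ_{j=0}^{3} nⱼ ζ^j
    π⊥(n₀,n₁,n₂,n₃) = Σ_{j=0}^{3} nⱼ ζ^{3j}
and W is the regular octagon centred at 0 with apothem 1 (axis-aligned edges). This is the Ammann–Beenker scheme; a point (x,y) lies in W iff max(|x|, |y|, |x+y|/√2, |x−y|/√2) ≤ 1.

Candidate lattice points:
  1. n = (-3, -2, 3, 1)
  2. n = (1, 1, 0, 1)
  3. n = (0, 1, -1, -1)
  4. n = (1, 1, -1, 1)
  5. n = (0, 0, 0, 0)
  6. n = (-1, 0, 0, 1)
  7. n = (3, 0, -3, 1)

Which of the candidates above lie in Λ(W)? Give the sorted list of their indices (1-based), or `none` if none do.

With ζ = e^{iπ/4} the internal vectors are ζ^0,ζ^3,ζ^6,ζ^9.
#1 (-3, -2, 3, 1): internal (-0.8787, -3.7071); octagon support 3.7071 vs apothem 1 → ∉ W
#2 (1, 1, 0, 1): internal (1.0000, 1.4142); octagon support 1.7071 vs apothem 1 → ∉ W
#3 (0, 1, -1, -1): internal (-1.4142, 1.0000); octagon support 1.7071 vs apothem 1 → ∉ W
#4 (1, 1, -1, 1): internal (1.0000, 2.4142); octagon support 2.4142 vs apothem 1 → ∉ W
#5 (0, 0, 0, 0): internal (0.0000, 0.0000); octagon support 0.0000 vs apothem 1 → ∈ W
#6 (-1, 0, 0, 1): internal (-0.2929, 0.7071); octagon support 0.7071 vs apothem 1 → ∈ W
#7 (3, 0, -3, 1): internal (3.7071, 3.7071); octagon support 5.2426 vs apothem 1 → ∉ W

5, 6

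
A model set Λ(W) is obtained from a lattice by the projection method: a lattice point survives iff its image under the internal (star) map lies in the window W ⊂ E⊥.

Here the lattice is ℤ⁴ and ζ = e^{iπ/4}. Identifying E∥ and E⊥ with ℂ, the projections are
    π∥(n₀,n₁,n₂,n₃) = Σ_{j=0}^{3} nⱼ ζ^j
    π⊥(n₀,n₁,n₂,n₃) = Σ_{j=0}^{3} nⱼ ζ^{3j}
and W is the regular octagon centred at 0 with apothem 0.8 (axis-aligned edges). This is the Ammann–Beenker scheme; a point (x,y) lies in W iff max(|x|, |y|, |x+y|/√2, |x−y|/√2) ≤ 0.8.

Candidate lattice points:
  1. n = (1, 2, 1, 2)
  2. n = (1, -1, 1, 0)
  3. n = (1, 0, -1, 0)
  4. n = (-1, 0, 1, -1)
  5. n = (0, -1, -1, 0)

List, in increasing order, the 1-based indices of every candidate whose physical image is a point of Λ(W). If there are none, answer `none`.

With ζ = e^{iπ/4} the internal vectors are ζ^0,ζ^3,ζ^6,ζ^9.
candidate 1: n = (1, 2, 1, 2) → π⊥ ≈ (+1.0000, +1.8284); max(|x|,|y|,|x±y|/√2) = 2.0000 > 0.8 ⇒ ∉ W
candidate 2: n = (1, -1, 1, 0) → π⊥ ≈ (+1.7071, -1.7071); max(|x|,|y|,|x±y|/√2) = 2.4142 > 0.8 ⇒ ∉ W
candidate 3: n = (1, 0, -1, 0) → π⊥ ≈ (+1.0000, +1.0000); max(|x|,|y|,|x±y|/√2) = 1.4142 > 0.8 ⇒ ∉ W
candidate 4: n = (-1, 0, 1, -1) → π⊥ ≈ (-1.7071, -1.7071); max(|x|,|y|,|x±y|/√2) = 2.4142 > 0.8 ⇒ ∉ W
candidate 5: n = (0, -1, -1, 0) → π⊥ ≈ (+0.7071, +0.2929); max(|x|,|y|,|x±y|/√2) = 0.7071 ≤ 0.8 ⇒ ∈ W

5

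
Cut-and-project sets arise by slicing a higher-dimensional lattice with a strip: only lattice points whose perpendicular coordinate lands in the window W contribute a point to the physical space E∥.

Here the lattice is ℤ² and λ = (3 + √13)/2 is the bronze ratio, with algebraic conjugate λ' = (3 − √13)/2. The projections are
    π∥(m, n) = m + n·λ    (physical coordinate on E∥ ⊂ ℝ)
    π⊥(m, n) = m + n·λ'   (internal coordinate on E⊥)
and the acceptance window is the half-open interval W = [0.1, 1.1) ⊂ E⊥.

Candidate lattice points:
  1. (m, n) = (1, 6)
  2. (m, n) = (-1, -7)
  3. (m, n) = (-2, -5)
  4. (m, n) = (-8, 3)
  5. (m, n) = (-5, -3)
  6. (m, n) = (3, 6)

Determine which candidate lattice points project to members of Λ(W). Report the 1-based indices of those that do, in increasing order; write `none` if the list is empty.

none

λ' = (3−√13)/2 ≈ -0.302776.
candidate 1: (m,n)=(1,6) → π∥ = 1+6·λ ≈ 20.816654, π⊥ = 1+6·λ' ≈ -0.816654 ∉ [0.1, 1.1) ⇒ out
candidate 2: (m,n)=(-1,-7) → π∥ = -1-7·λ ≈ -24.119429, π⊥ = -1-7·λ' ≈ 1.119429 ∉ [0.1, 1.1) ⇒ out
candidate 3: (m,n)=(-2,-5) → π∥ = -2-5·λ ≈ -18.513878, π⊥ = -2-5·λ' ≈ -0.486122 ∉ [0.1, 1.1) ⇒ out
candidate 4: (m,n)=(-8,3) → π∥ = -8+3·λ ≈ 1.908327, π⊥ = -8+3·λ' ≈ -8.908327 ∉ [0.1, 1.1) ⇒ out
candidate 5: (m,n)=(-5,-3) → π∥ = -5-3·λ ≈ -14.908327, π⊥ = -5-3·λ' ≈ -4.091673 ∉ [0.1, 1.1) ⇒ out
candidate 6: (m,n)=(3,6) → π∥ = 3+6·λ ≈ 22.816654, π⊥ = 3+6·λ' ≈ 1.183346 ∉ [0.1, 1.1) ⇒ out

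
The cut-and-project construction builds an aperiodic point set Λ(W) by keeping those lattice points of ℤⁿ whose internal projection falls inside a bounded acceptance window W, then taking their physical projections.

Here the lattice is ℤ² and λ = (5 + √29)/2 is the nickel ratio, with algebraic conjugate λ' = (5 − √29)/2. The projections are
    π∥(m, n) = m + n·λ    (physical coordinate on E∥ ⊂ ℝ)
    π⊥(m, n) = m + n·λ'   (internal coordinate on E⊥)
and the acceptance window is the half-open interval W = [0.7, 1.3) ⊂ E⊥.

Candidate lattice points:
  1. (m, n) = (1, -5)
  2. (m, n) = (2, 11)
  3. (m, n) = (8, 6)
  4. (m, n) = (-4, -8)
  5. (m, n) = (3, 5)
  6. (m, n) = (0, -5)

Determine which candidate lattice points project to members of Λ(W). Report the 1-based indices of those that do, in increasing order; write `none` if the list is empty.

Numerically λ ≈ 5.192582 and λ' = −1/λ ≈ -0.192582.
#1 (1,-5): internal coord 1 + (-5)·λ' = +1.962912; +1.962912 ∉ [0.7, 1.3) → out
#2 (2,11): internal coord 2 + (11)·λ' = -0.118406; -0.118406 ∉ [0.7, 1.3) → out
#3 (8,6): internal coord 8 + (6)·λ' = +6.844506; +6.844506 ∉ [0.7, 1.3) → out
#4 (-4,-8): internal coord -4 + (-8)·λ' = -2.459341; -2.459341 ∉ [0.7, 1.3) → out
#5 (3,5): internal coord 3 + (5)·λ' = +2.037088; +2.037088 ∉ [0.7, 1.3) → out
#6 (0,-5): internal coord 0 + (-5)·λ' = +0.962912; +0.962912 ∈ [0.7, 1.3) → IN Λ

6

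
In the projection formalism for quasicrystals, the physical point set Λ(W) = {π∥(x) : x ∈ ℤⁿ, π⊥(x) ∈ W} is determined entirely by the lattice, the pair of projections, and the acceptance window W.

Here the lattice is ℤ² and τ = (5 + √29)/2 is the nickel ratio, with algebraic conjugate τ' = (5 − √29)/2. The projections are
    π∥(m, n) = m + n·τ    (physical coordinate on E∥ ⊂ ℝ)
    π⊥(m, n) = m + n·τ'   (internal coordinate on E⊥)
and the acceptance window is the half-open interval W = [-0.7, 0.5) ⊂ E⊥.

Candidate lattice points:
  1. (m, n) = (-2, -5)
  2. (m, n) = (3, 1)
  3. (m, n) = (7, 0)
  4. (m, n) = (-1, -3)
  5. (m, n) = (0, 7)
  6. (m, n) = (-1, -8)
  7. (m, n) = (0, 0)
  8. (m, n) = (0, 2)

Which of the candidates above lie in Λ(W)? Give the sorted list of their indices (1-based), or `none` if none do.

4, 7, 8

Compute τ' = (5−√29)/2 = -0.1926, so π⊥(m,n) = m -0.1926·n.
#1 (-2,-5): internal coord -2 + (-5)·τ' = -1.0371; -1.0371 ∉ [-0.7, 0.5) → out
#2 (3,1): internal coord 3 + (1)·τ' = +2.8074; +2.8074 ∉ [-0.7, 0.5) → out
#3 (7,0): internal coord 7 + (0)·τ' = +7.0000; +7.0000 ∉ [-0.7, 0.5) → out
#4 (-1,-3): internal coord -1 + (-3)·τ' = -0.4223; -0.4223 ∈ [-0.7, 0.5) → IN Λ
#5 (0,7): internal coord 0 + (7)·τ' = -1.3481; -1.3481 ∉ [-0.7, 0.5) → out
#6 (-1,-8): internal coord -1 + (-8)·τ' = +0.5407; +0.5407 ∉ [-0.7, 0.5) → out
#7 (0,0): internal coord 0 + (0)·τ' = +0.0000; +0.0000 ∈ [-0.7, 0.5) → IN Λ
#8 (0,2): internal coord 0 + (2)·τ' = -0.3852; -0.3852 ∈ [-0.7, 0.5) → IN Λ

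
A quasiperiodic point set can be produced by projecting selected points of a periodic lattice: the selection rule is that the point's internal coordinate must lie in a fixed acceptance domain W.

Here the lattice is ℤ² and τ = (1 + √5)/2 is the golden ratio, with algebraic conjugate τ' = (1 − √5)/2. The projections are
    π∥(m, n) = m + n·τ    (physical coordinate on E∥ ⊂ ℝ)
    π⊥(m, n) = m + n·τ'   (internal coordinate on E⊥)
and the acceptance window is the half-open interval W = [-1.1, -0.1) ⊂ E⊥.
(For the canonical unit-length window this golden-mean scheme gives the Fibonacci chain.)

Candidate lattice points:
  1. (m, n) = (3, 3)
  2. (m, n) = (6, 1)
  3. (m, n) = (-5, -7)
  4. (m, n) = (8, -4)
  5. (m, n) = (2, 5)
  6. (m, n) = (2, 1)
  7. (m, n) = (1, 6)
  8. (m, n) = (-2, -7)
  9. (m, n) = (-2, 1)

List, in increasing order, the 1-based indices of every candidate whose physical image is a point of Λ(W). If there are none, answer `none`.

3, 5

τ' = (1−√5)/2 ≈ -0.618034.
#1 (3,3): internal coord 3 + (3)·τ' = +1.145898; +1.145898 ∉ [-1.1, -0.1) → out
#2 (6,1): internal coord 6 + (1)·τ' = +5.381966; +5.381966 ∉ [-1.1, -0.1) → out
#3 (-5,-7): internal coord -5 + (-7)·τ' = -0.673762; -0.673762 ∈ [-1.1, -0.1) → IN Λ
#4 (8,-4): internal coord 8 + (-4)·τ' = +10.472136; +10.472136 ∉ [-1.1, -0.1) → out
#5 (2,5): internal coord 2 + (5)·τ' = -1.090170; -1.090170 ∈ [-1.1, -0.1) → IN Λ
#6 (2,1): internal coord 2 + (1)·τ' = +1.381966; +1.381966 ∉ [-1.1, -0.1) → out
#7 (1,6): internal coord 1 + (6)·τ' = -2.708204; -2.708204 ∉ [-1.1, -0.1) → out
#8 (-2,-7): internal coord -2 + (-7)·τ' = +2.326238; +2.326238 ∉ [-1.1, -0.1) → out
#9 (-2,1): internal coord -2 + (1)·τ' = -2.618034; -2.618034 ∉ [-1.1, -0.1) → out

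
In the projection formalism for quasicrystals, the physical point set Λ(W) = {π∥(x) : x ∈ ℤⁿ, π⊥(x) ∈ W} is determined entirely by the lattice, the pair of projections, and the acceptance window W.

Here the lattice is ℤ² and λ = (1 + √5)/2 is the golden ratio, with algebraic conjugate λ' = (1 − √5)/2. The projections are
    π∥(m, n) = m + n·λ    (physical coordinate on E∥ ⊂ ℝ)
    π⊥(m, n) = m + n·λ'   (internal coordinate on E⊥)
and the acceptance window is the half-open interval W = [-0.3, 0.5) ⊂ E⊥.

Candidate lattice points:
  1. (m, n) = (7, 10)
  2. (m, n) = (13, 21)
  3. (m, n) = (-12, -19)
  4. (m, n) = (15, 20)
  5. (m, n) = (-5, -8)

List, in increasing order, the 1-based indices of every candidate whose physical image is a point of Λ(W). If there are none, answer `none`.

Compute λ' = (1−√5)/2 = -0.61803, so π⊥(m,n) = m -0.61803·n.
[1] lift (7,10): star map gives 0.81966; window check -0.3 ≤ 0.81966 < 0.5 is false → out
[2] lift (13,21): star map gives 0.02129; window check -0.3 ≤ 0.02129 < 0.5 is true → IN Λ
[3] lift (-12,-19): star map gives -0.25735; window check -0.3 ≤ -0.25735 < 0.5 is true → IN Λ
[4] lift (15,20): star map gives 2.63932; window check -0.3 ≤ 2.63932 < 0.5 is false → out
[5] lift (-5,-8): star map gives -0.05573; window check -0.3 ≤ -0.05573 < 0.5 is true → IN Λ

2, 3, 5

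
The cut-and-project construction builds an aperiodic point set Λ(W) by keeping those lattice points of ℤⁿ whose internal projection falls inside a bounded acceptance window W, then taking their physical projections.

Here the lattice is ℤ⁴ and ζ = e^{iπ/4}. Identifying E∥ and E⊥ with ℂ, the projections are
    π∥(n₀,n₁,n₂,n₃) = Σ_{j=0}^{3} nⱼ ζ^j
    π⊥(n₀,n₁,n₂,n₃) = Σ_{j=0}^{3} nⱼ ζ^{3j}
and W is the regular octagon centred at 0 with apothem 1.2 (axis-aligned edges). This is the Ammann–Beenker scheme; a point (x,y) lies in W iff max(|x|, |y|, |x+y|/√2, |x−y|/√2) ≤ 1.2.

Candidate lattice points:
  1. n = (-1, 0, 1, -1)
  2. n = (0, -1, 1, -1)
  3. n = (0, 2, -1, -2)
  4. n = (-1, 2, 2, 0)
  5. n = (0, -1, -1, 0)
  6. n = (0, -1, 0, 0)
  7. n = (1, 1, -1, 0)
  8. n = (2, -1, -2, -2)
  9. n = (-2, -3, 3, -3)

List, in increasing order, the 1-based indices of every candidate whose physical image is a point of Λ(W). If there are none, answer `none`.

5, 6

Internal map: ζ^{3j} for j=0..3 gives (1,0), (−√2/2,√2/2), (0,−1), (√2/2,√2/2).
candidate 1: n = (-1, 0, 1, -1) → π⊥ ≈ (-1.70711, -1.70711); max(|x|,|y|,|x±y|/√2) = 2.41421 > 1.2 ⇒ ∉ W
candidate 2: n = (0, -1, 1, -1) → π⊥ ≈ (+0.00000, -2.41421); max(|x|,|y|,|x±y|/√2) = 2.41421 > 1.2 ⇒ ∉ W
candidate 3: n = (0, 2, -1, -2) → π⊥ ≈ (-2.82843, +1.00000); max(|x|,|y|,|x±y|/√2) = 2.82843 > 1.2 ⇒ ∉ W
candidate 4: n = (-1, 2, 2, 0) → π⊥ ≈ (-2.41421, -0.58579); max(|x|,|y|,|x±y|/√2) = 2.41421 > 1.2 ⇒ ∉ W
candidate 5: n = (0, -1, -1, 0) → π⊥ ≈ (+0.70711, +0.29289); max(|x|,|y|,|x±y|/√2) = 0.70711 ≤ 1.2 ⇒ ∈ W
candidate 6: n = (0, -1, 0, 0) → π⊥ ≈ (+0.70711, -0.70711); max(|x|,|y|,|x±y|/√2) = 1.00000 ≤ 1.2 ⇒ ∈ W
candidate 7: n = (1, 1, -1, 0) → π⊥ ≈ (+0.29289, +1.70711); max(|x|,|y|,|x±y|/√2) = 1.70711 > 1.2 ⇒ ∉ W
candidate 8: n = (2, -1, -2, -2) → π⊥ ≈ (+1.29289, -0.12132); max(|x|,|y|,|x±y|/√2) = 1.29289 > 1.2 ⇒ ∉ W
candidate 9: n = (-2, -3, 3, -3) → π⊥ ≈ (-2.00000, -7.24264); max(|x|,|y|,|x±y|/√2) = 7.24264 > 1.2 ⇒ ∉ W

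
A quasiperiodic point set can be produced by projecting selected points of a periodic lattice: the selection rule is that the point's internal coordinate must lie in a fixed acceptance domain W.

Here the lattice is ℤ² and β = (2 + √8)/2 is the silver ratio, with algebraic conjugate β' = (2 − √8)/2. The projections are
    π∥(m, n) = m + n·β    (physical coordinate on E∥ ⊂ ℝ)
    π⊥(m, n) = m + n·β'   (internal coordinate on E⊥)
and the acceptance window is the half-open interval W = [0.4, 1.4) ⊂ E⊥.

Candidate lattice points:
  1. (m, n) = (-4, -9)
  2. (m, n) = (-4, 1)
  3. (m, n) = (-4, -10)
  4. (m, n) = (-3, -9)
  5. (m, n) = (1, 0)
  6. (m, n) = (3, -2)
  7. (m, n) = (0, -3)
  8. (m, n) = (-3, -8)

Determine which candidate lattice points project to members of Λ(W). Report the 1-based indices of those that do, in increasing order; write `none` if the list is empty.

Numerically β ≈ 2.414214 and β' = −1/β ≈ -0.414214.
#1 (-4,-9): internal coord -4 + (-9)·β' = -0.272078; -0.272078 ∉ [0.4, 1.4) → out
#2 (-4,1): internal coord -4 + (1)·β' = -4.414214; -4.414214 ∉ [0.4, 1.4) → out
#3 (-4,-10): internal coord -4 + (-10)·β' = +0.142136; +0.142136 ∉ [0.4, 1.4) → out
#4 (-3,-9): internal coord -3 + (-9)·β' = +0.727922; +0.727922 ∈ [0.4, 1.4) → IN Λ
#5 (1,0): internal coord 1 + (0)·β' = +1.000000; +1.000000 ∈ [0.4, 1.4) → IN Λ
#6 (3,-2): internal coord 3 + (-2)·β' = +3.828427; +3.828427 ∉ [0.4, 1.4) → out
#7 (0,-3): internal coord 0 + (-3)·β' = +1.242641; +1.242641 ∈ [0.4, 1.4) → IN Λ
#8 (-3,-8): internal coord -3 + (-8)·β' = +0.313708; +0.313708 ∉ [0.4, 1.4) → out

4, 5, 7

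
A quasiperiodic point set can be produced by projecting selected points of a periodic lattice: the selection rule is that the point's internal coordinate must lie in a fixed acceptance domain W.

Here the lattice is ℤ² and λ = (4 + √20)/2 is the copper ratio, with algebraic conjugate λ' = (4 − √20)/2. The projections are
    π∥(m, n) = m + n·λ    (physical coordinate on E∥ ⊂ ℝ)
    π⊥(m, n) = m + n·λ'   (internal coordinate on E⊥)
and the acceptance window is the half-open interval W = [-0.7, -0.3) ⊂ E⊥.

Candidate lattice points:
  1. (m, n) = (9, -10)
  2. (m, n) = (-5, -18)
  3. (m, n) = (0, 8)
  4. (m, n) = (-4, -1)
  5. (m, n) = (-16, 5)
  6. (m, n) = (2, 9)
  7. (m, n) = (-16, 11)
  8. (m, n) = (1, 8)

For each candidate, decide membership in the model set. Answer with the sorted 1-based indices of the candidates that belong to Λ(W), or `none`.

none

Numerically λ ≈ 4.23607 and λ' = −1/λ ≈ -0.23607.
[1] lift (9,-10): star map gives 11.36068; window check -0.7 ≤ 11.36068 < -0.3 is false → out
[2] lift (-5,-18): star map gives -0.75078; window check -0.7 ≤ -0.75078 < -0.3 is false → out
[3] lift (0,8): star map gives -1.88854; window check -0.7 ≤ -1.88854 < -0.3 is false → out
[4] lift (-4,-1): star map gives -3.76393; window check -0.7 ≤ -3.76393 < -0.3 is false → out
[5] lift (-16,5): star map gives -17.18034; window check -0.7 ≤ -17.18034 < -0.3 is false → out
[6] lift (2,9): star map gives -0.12461; window check -0.7 ≤ -0.12461 < -0.3 is false → out
[7] lift (-16,11): star map gives -18.59675; window check -0.7 ≤ -18.59675 < -0.3 is false → out
[8] lift (1,8): star map gives -0.88854; window check -0.7 ≤ -0.88854 < -0.3 is false → out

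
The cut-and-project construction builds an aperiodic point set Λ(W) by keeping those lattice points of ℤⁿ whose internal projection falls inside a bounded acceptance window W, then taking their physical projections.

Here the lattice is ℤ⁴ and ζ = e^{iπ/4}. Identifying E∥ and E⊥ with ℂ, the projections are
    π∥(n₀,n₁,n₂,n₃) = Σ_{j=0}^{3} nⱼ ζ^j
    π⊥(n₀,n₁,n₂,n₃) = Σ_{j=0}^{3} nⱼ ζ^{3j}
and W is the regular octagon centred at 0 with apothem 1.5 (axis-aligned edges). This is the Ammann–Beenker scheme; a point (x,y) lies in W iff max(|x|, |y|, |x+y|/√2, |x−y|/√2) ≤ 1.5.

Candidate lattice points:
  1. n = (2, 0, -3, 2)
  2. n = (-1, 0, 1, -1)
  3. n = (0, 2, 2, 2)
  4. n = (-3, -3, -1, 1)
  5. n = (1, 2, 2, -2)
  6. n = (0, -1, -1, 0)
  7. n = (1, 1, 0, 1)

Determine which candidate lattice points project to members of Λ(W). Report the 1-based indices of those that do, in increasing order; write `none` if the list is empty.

With ζ = e^{iπ/4} the internal vectors are ζ^0,ζ^3,ζ^6,ζ^9.
candidate 1: n = (2, 0, -3, 2) → π⊥ ≈ (+3.414214, +4.414214); max(|x|,|y|,|x±y|/√2) = 5.535534 > 1.5 ⇒ ∉ W
candidate 2: n = (-1, 0, 1, -1) → π⊥ ≈ (-1.707107, -1.707107); max(|x|,|y|,|x±y|/√2) = 2.414214 > 1.5 ⇒ ∉ W
candidate 3: n = (0, 2, 2, 2) → π⊥ ≈ (+0.000000, +0.828427); max(|x|,|y|,|x±y|/√2) = 0.828427 ≤ 1.5 ⇒ ∈ W
candidate 4: n = (-3, -3, -1, 1) → π⊥ ≈ (-0.171573, -0.414214); max(|x|,|y|,|x±y|/√2) = 0.414214 ≤ 1.5 ⇒ ∈ W
candidate 5: n = (1, 2, 2, -2) → π⊥ ≈ (-1.828427, -2.000000); max(|x|,|y|,|x±y|/√2) = 2.707107 > 1.5 ⇒ ∉ W
candidate 6: n = (0, -1, -1, 0) → π⊥ ≈ (+0.707107, +0.292893); max(|x|,|y|,|x±y|/√2) = 0.707107 ≤ 1.5 ⇒ ∈ W
candidate 7: n = (1, 1, 0, 1) → π⊥ ≈ (+1.000000, +1.414214); max(|x|,|y|,|x±y|/√2) = 1.707107 > 1.5 ⇒ ∉ W

3, 4, 6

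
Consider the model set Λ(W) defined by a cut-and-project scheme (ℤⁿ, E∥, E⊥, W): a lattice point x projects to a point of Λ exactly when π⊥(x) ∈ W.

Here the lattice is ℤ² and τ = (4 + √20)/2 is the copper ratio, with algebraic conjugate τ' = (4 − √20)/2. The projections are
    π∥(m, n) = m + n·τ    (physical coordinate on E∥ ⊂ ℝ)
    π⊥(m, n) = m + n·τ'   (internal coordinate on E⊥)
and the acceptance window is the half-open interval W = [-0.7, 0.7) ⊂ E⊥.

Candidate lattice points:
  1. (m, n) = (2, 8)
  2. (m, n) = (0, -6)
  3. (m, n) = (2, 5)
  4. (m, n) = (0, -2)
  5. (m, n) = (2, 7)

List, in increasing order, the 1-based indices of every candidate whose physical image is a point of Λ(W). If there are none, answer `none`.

Numerically τ ≈ 4.23607 and τ' = −1/τ ≈ -0.23607.
[1] lift (2,8): star map gives 0.11146; window check -0.7 ≤ 0.11146 < 0.7 is true → IN Λ
[2] lift (0,-6): star map gives 1.41641; window check -0.7 ≤ 1.41641 < 0.7 is false → out
[3] lift (2,5): star map gives 0.81966; window check -0.7 ≤ 0.81966 < 0.7 is false → out
[4] lift (0,-2): star map gives 0.47214; window check -0.7 ≤ 0.47214 < 0.7 is true → IN Λ
[5] lift (2,7): star map gives 0.34752; window check -0.7 ≤ 0.34752 < 0.7 is true → IN Λ

1, 4, 5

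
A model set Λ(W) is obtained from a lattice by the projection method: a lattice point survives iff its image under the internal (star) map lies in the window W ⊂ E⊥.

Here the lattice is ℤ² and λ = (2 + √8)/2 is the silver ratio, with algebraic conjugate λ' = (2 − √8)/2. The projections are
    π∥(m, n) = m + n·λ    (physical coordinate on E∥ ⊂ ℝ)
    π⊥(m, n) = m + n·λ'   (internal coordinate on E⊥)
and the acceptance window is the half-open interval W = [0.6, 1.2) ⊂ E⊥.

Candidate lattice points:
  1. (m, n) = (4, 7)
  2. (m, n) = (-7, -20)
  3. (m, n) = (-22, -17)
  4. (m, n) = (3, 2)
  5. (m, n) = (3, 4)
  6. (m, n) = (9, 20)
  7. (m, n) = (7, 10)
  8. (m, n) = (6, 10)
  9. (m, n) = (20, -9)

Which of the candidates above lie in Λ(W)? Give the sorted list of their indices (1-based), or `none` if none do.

Compute λ' = (2−√8)/2 = -0.414214, so π⊥(m,n) = m -0.414214·n.
[1] lift (4,7): star map gives 1.100505; window check 0.6 ≤ 1.100505 < 1.2 is true → IN Λ
[2] lift (-7,-20): star map gives 1.284271; window check 0.6 ≤ 1.284271 < 1.2 is false → out
[3] lift (-22,-17): star map gives -14.958369; window check 0.6 ≤ -14.958369 < 1.2 is false → out
[4] lift (3,2): star map gives 2.171573; window check 0.6 ≤ 2.171573 < 1.2 is false → out
[5] lift (3,4): star map gives 1.343146; window check 0.6 ≤ 1.343146 < 1.2 is false → out
[6] lift (9,20): star map gives 0.715729; window check 0.6 ≤ 0.715729 < 1.2 is true → IN Λ
[7] lift (7,10): star map gives 2.857864; window check 0.6 ≤ 2.857864 < 1.2 is false → out
[8] lift (6,10): star map gives 1.857864; window check 0.6 ≤ 1.857864 < 1.2 is false → out
[9] lift (20,-9): star map gives 23.727922; window check 0.6 ≤ 23.727922 < 1.2 is false → out

1, 6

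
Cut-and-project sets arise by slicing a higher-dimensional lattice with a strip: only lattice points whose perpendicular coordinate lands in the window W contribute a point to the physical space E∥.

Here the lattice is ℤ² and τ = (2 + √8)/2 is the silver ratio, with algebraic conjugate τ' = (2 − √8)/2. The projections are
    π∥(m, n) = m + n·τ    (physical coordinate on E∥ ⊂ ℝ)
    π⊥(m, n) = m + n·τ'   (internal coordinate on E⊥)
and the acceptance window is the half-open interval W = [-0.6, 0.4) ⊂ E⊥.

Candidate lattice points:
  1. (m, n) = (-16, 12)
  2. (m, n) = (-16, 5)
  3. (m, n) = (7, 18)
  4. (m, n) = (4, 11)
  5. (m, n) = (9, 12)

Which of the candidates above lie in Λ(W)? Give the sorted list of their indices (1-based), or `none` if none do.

3, 4

Compute τ' = (2−√8)/2 = -0.41421, so π⊥(m,n) = m -0.41421·n.
#1 (-16,12): internal coord -16 + (12)·τ' = -20.97056; -20.97056 ∉ [-0.6, 0.4) → out
#2 (-16,5): internal coord -16 + (5)·τ' = -18.07107; -18.07107 ∉ [-0.6, 0.4) → out
#3 (7,18): internal coord 7 + (18)·τ' = -0.45584; -0.45584 ∈ [-0.6, 0.4) → IN Λ
#4 (4,11): internal coord 4 + (11)·τ' = -0.55635; -0.55635 ∈ [-0.6, 0.4) → IN Λ
#5 (9,12): internal coord 9 + (12)·τ' = +4.02944; +4.02944 ∉ [-0.6, 0.4) → out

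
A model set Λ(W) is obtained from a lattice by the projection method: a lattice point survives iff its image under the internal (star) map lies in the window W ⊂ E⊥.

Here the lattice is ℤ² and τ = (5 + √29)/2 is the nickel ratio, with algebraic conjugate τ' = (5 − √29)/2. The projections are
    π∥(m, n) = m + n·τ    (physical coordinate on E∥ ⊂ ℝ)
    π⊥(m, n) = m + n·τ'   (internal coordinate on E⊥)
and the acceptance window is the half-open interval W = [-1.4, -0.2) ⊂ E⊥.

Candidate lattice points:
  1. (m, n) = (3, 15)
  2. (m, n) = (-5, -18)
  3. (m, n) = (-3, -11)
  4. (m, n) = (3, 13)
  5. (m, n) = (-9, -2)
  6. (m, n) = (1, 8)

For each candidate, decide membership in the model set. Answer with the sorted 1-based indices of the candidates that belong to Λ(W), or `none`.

τ' = (5−√29)/2 ≈ -0.1926.
#1 (3,15): internal coord 3 + (15)·τ' = +0.1113; +0.1113 ∉ [-1.4, -0.2) → out
#2 (-5,-18): internal coord -5 + (-18)·τ' = -1.5335; -1.5335 ∉ [-1.4, -0.2) → out
#3 (-3,-11): internal coord -3 + (-11)·τ' = -0.8816; -0.8816 ∈ [-1.4, -0.2) → IN Λ
#4 (3,13): internal coord 3 + (13)·τ' = +0.4964; +0.4964 ∉ [-1.4, -0.2) → out
#5 (-9,-2): internal coord -9 + (-2)·τ' = -8.6148; -8.6148 ∉ [-1.4, -0.2) → out
#6 (1,8): internal coord 1 + (8)·τ' = -0.5407; -0.5407 ∈ [-1.4, -0.2) → IN Λ

3, 6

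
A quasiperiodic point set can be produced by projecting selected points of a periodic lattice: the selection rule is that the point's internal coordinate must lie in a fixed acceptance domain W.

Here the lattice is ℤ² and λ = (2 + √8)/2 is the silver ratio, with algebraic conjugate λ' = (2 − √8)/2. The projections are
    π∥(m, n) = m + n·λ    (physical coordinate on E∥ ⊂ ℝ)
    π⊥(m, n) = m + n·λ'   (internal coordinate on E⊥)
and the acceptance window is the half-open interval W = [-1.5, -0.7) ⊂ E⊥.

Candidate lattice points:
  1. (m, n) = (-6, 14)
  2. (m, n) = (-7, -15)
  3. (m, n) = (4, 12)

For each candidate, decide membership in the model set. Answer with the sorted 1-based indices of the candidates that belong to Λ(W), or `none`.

λ' = (2−√8)/2 ≈ -0.414214.
[1] lift (-6,14): star map gives -11.798990; window check -1.5 ≤ -11.798990 < -0.7 is false → out
[2] lift (-7,-15): star map gives -0.786797; window check -1.5 ≤ -0.786797 < -0.7 is true → IN Λ
[3] lift (4,12): star map gives -0.970563; window check -1.5 ≤ -0.970563 < -0.7 is true → IN Λ

2, 3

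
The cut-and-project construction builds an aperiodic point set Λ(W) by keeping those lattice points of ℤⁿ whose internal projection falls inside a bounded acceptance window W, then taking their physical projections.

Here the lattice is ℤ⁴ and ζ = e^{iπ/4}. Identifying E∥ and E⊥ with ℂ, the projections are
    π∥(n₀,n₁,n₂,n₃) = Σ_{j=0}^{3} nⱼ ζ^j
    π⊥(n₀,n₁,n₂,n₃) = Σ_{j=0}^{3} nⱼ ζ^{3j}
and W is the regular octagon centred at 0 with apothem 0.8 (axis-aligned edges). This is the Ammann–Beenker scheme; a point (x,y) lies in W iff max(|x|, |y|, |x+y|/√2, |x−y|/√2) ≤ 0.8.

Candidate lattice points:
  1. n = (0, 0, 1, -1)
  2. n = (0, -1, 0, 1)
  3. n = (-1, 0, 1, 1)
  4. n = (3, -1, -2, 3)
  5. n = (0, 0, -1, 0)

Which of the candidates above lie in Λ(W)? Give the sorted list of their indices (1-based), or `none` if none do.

3

Internal map: ζ^{3j} for j=0..3 gives (1,0), (−√2/2,√2/2), (0,−1), (√2/2,√2/2).
#1 (0, 0, 1, -1): internal (-0.70711, -1.70711); octagon support 1.70711 vs apothem 0.8 → ∉ W
#2 (0, -1, 0, 1): internal (1.41421, 0.00000); octagon support 1.41421 vs apothem 0.8 → ∉ W
#3 (-1, 0, 1, 1): internal (-0.29289, -0.29289); octagon support 0.41421 vs apothem 0.8 → ∈ W
#4 (3, -1, -2, 3): internal (5.82843, 3.41421); octagon support 6.53553 vs apothem 0.8 → ∉ W
#5 (0, 0, -1, 0): internal (0.00000, 1.00000); octagon support 1.00000 vs apothem 0.8 → ∉ W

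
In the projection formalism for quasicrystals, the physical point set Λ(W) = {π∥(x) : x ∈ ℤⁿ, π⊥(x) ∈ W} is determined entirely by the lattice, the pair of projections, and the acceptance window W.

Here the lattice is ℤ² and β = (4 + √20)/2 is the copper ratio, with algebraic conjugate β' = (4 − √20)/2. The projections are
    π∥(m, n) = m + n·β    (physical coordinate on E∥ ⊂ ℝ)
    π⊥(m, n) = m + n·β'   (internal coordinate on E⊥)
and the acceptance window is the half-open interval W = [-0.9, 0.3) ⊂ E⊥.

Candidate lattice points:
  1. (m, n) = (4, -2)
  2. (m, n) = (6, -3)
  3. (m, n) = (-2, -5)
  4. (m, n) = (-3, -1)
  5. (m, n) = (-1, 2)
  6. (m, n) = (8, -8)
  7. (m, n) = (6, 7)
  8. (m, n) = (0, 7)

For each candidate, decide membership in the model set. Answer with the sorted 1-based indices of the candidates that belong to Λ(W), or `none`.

3

Numerically β ≈ 4.2361 and β' = −1/β ≈ -0.2361.
#1 (4,-2): internal coord 4 + (-2)·β' = +4.4721; +4.4721 ∉ [-0.9, 0.3) → out
#2 (6,-3): internal coord 6 + (-3)·β' = +6.7082; +6.7082 ∉ [-0.9, 0.3) → out
#3 (-2,-5): internal coord -2 + (-5)·β' = -0.8197; -0.8197 ∈ [-0.9, 0.3) → IN Λ
#4 (-3,-1): internal coord -3 + (-1)·β' = -2.7639; -2.7639 ∉ [-0.9, 0.3) → out
#5 (-1,2): internal coord -1 + (2)·β' = -1.4721; -1.4721 ∉ [-0.9, 0.3) → out
#6 (8,-8): internal coord 8 + (-8)·β' = +9.8885; +9.8885 ∉ [-0.9, 0.3) → out
#7 (6,7): internal coord 6 + (7)·β' = +4.3475; +4.3475 ∉ [-0.9, 0.3) → out
#8 (0,7): internal coord 0 + (7)·β' = -1.6525; -1.6525 ∉ [-0.9, 0.3) → out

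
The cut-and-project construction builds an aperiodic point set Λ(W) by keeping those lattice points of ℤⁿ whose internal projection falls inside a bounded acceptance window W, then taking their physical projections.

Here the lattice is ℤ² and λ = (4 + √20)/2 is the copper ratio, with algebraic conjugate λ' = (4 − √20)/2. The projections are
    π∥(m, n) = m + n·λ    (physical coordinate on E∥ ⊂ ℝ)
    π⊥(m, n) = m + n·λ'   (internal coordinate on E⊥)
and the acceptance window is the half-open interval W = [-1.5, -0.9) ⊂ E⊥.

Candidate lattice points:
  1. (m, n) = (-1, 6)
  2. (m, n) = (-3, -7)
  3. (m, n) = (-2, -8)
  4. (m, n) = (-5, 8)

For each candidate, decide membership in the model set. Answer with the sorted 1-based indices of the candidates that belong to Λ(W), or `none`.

Numerically λ ≈ 4.23607 and λ' = −1/λ ≈ -0.23607.
#1 (-1,6): internal coord -1 + (6)·λ' = -2.41641; -2.41641 ∉ [-1.5, -0.9) → out
#2 (-3,-7): internal coord -3 + (-7)·λ' = -1.34752; -1.34752 ∈ [-1.5, -0.9) → IN Λ
#3 (-2,-8): internal coord -2 + (-8)·λ' = -0.11146; -0.11146 ∉ [-1.5, -0.9) → out
#4 (-5,8): internal coord -5 + (8)·λ' = -6.88854; -6.88854 ∉ [-1.5, -0.9) → out

2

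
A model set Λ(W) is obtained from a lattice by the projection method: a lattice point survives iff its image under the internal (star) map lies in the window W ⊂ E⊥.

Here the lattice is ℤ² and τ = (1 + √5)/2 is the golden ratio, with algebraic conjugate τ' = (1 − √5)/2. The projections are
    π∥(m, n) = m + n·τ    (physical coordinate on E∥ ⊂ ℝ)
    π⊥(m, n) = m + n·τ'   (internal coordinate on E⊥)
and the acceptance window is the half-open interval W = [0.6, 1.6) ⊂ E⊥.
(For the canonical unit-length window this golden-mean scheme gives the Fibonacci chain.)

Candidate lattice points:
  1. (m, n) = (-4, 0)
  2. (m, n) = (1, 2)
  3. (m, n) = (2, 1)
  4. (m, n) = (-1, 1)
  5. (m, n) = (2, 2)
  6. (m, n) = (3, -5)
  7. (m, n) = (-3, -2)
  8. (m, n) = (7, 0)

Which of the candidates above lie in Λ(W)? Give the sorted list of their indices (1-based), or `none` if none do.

Numerically τ ≈ 1.618034 and τ' = −1/τ ≈ -0.618034.
#1 (-4,0): internal coord -4 + (0)·τ' = -4.000000; -4.000000 ∉ [0.6, 1.6) → out
#2 (1,2): internal coord 1 + (2)·τ' = -0.236068; -0.236068 ∉ [0.6, 1.6) → out
#3 (2,1): internal coord 2 + (1)·τ' = +1.381966; +1.381966 ∈ [0.6, 1.6) → IN Λ
#4 (-1,1): internal coord -1 + (1)·τ' = -1.618034; -1.618034 ∉ [0.6, 1.6) → out
#5 (2,2): internal coord 2 + (2)·τ' = +0.763932; +0.763932 ∈ [0.6, 1.6) → IN Λ
#6 (3,-5): internal coord 3 + (-5)·τ' = +6.090170; +6.090170 ∉ [0.6, 1.6) → out
#7 (-3,-2): internal coord -3 + (-2)·τ' = -1.763932; -1.763932 ∉ [0.6, 1.6) → out
#8 (7,0): internal coord 7 + (0)·τ' = +7.000000; +7.000000 ∉ [0.6, 1.6) → out

3, 5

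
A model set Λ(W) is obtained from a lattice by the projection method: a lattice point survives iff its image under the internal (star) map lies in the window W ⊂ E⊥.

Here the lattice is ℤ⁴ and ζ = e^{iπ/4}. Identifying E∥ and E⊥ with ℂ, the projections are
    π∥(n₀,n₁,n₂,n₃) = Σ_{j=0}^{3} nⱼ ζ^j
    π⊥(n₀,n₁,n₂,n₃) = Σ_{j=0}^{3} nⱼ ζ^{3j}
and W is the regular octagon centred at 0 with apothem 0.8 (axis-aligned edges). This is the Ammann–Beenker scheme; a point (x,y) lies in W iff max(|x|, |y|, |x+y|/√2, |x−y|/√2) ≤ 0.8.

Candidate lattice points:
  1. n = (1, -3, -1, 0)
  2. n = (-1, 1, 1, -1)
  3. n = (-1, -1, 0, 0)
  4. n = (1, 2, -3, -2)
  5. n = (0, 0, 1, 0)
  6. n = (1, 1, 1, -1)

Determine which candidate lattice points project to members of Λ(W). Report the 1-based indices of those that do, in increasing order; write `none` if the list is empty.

π⊥(n) = n₀ + n₁ζ³ + n₂ζ⁶ + n₃ζ⁹ where ζ = e^{iπ/4}.
#1 (1, -3, -1, 0): internal (3.12132, -1.12132); octagon support 3.12132 vs apothem 0.8 → ∉ W
#2 (-1, 1, 1, -1): internal (-2.41421, -1.00000); octagon support 2.41421 vs apothem 0.8 → ∉ W
#3 (-1, -1, 0, 0): internal (-0.29289, -0.70711); octagon support 0.70711 vs apothem 0.8 → ∈ W
#4 (1, 2, -3, -2): internal (-1.82843, 3.00000); octagon support 3.41421 vs apothem 0.8 → ∉ W
#5 (0, 0, 1, 0): internal (0.00000, -1.00000); octagon support 1.00000 vs apothem 0.8 → ∉ W
#6 (1, 1, 1, -1): internal (-0.41421, -1.00000); octagon support 1.00000 vs apothem 0.8 → ∉ W

3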